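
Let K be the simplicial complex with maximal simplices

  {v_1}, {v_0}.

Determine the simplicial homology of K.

H_0 = Z^2.

Fix the vertex order v_0 < v_1 and write every simplex with vertices in increasing order. Then dim K = 0 and the simplices of K are:

  0-simplices (2): [v_0], [v_1]

so the chain groups are C_0 ≅ Z^2.

From H_k ≅ ker(∂_k) / im(∂_{k+1}) we obtain:

  H_0: rank C_0 − rank ∂_1 = 2 − 0 = 2, and there is no ∂_1, so H_0 = Z^2.

(K is a triangulation of a set of 2 points.)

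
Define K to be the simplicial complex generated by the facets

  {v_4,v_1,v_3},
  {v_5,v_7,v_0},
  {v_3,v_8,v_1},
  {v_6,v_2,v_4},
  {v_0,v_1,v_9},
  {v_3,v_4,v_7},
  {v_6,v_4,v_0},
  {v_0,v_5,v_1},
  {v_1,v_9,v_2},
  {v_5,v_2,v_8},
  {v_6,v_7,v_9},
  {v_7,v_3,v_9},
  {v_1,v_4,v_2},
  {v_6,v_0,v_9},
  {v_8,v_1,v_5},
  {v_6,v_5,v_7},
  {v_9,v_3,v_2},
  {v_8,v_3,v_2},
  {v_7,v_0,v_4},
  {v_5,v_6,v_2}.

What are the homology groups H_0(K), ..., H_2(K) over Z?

H_0 = Z,  H_1 = Z × Z/2,  H_2 = 0.

Order the vertices as v_0 < v_1 < v_2 < v_3 < v_4 < v_5 < v_6 < v_7 < v_8 < v_9. Listing each simplex with vertices in this order, K has dimension 2 with simplices:

  0-simplices (10): [v_0], [v_1], [v_2], [v_3], [v_4], [v_5], [v_6], [v_7], [v_8], [v_9]
  1-simplices (30): (30 of them)
  2-simplices (20): (20 of them)

so the chain groups are C_0 ≅ Z^10, C_1 ≅ Z^30, C_2 ≅ Z^20.

∂_1: C_1 → C_0 is given by ∂[p,q] = [q] − [p].
The 10×30 boundary matrix has rank 9 and Smith normal form diag(1,1,1,1,1,1,1,1,1).

∂_2: C_2 → C_1 sends each 2-simplex [p,q,r] to [q,r] − [p,r] + [p,q]. For instance
  ∂[v_5,v_6,v_7] = [v_6,v_7] − [v_5,v_7] + [v_5,v_6],
  ∂[v_0,v_4,v_6] = [v_4,v_6] − [v_0,v_6] + [v_0,v_4].
The 30×20 boundary matrix has rank 20 and Smith normal form diag(1,1,1,1,1,1,1,1,1,1,1,1,1,1,1,1,1,1,1,2).

Computing H_k = (kernel of ∂_k) / (image of ∂_{k+1}):

  H_0: rank C_0 − rank ∂_1 = 10 − 9 = 1, and the invariant factors of ∂_1 are all 1, so H_0 = Z.
  H_1: rank ker ∂_1 − rank ∂_2 = (30 − 9) − 20 = 1, and ∂_2 has invariant factor 2 > 1, so H_1 = Z × Z/2.
  H_2: rank ker ∂_2 − rank ∂_3 = (20 − 20) − 0 = 0, and there is no ∂_3, so H_2 = 0.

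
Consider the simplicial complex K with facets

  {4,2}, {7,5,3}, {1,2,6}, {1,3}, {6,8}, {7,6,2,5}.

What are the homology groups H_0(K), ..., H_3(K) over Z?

H_0 ≅ Z,  H_1 ≅ Z,  H_2 = 0,  H_3 = 0.

Order the vertices as 1 < 2 < 3 < 4 < 5 < 6 < 7 < 8. Listing each simplex with vertices in this order, K has dimension 3 with simplices:

  0-simplices (8): [1], [2], [3], [4], [5], [6], [7], [8]
  1-simplices (13): [1,2], [1,3], [1,6], [2,4], [2,5], [2,6], [2,7], [3,5], [3,7], [5,6], [5,7], [6,7], [6,8]
  2-simplices (6): [1,2,6], [2,5,6], [2,5,7], [2,6,7], [3,5,7], [5,6,7]
  3-simplices (1): [2,5,6,7]

so the chain groups are C_0 ≅ Z^8, C_1 ≅ Z^13, C_2 ≅ Z^6, C_3 ≅ Z^1.

The boundary map ∂_1: C_1 → C_0 maps an edge to its endpoints' difference, ∂[p,q] = q − p. For instance
  ∂[2,6] = [6] − [2].
As a 8×13 matrix over Z this has rank 7, with invariant factors (1,1,1,1,1,1,1).

∂_2: C_2 → C_1 acts by ∂[p,q,r] = [q,r] − [p,r] + [p,q]. For instance
  ∂[2,5,7] = [5,7] − [2,7] + [2,5],
  ∂[3,5,7] = [5,7] − [3,7] + [3,5].
The 13×6 boundary matrix has rank 5 and Smith normal form diag(1,1,1,1,1).

∂_3: C_3 → C_2 sends each 3-simplex σ to the alternating sum Σ_i (−1)^i (σ with its i-th vertex removed). For instance
  ∂[2,5,6,7] = [5,6,7] − [2,6,7] + [2,5,7] − [2,5,6].
As a 6×1 matrix over Z this has rank 1, with invariant factors (1).

Computing H_k = (kernel of ∂_k) / (image of ∂_{k+1}):

  H_0: rank C_0 − rank ∂_1 = 8 − 7 = 1, and the invariant factors of ∂_1 are all 1, so H_0 ≅ Z.
  H_1: rank ker ∂_1 − rank ∂_2 = (13 − 7) − 5 = 1, and the invariant factors of ∂_2 are all 1, so H_1 ≅ Z.
  H_2: rank ker ∂_2 − rank ∂_3 = (6 − 5) − 1 = 0, and the invariant factors of ∂_3 are all 1, so H_2 ≅ 0.
  H_3: rank ker ∂_3 − rank ∂_4 = (1 − 1) − 0 = 0, and there is no ∂_4, so H_3 ≅ 0.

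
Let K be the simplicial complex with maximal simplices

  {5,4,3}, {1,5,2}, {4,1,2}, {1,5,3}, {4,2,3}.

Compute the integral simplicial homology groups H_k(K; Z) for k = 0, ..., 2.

Take the total order 1 < 2 < 3 < 4 < 5 on the vertex set. Then K (dimension 2) consists of the simplices:

  0-simplices (5): [1], [2], [3], [4], [5]
  1-simplices (10): [1,2], [1,3], [1,4], [1,5], [2,3], [2,4], [2,5], [3,4], [3,5], [4,5]
  2-simplices (5): [1,2,4], [1,2,5], [1,3,5], [2,3,4], [3,4,5]

so the chain groups are C_0 ≅ Z^5, C_1 ≅ Z^10, C_2 ≅ Z^5.

The boundary map ∂_1: C_1 → C_0 maps an edge to its endpoints' difference, ∂[p,q] = q − p.
The resulting 5×10 matrix has rank 4, and its Smith normal form has invariant factors (1,1,1,1).

∂_2: C_2 → C_1 maps a triangle to the signed sum of its edges. For instance
  ∂[3,4,5] = [4,5] − [3,5] + [3,4],
  ∂[1,3,5] = [3,5] − [1,5] + [1,3].
As a 10×5 matrix over Z this has rank 5, with invariant factors (1,1,1,1,1).

Reading off H_k = ker ∂_k / im ∂_{k+1}:

  H_0: rank C_0 − rank ∂_1 = 5 − 4 = 1, and the invariant factors of ∂_1 are all 1, so H_0 = Z.
  H_1: rank ker ∂_1 − rank ∂_2 = (10 − 4) − 5 = 1, and the invariant factors of ∂_2 are all 1, so H_1 = Z.
  H_2: rank ker ∂_2 − rank ∂_3 = (5 − 5) − 0 = 0, and there is no ∂_3, so H_2 = 0.

As a check, the Euler characteristic is 5 − 10 + 5 = 0, which agrees with 1 − 1 + 0 = 0.

H_0 ≅ Z,  H_1 ≅ Z,  H_2 = 0.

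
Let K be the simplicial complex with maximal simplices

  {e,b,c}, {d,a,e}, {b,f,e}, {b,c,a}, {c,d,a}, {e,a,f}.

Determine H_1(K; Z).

H_1 = Z.

K has 6 vertices, 12 edges, 6 triangles.
rank ∂_1 = 5, rank ∂_2 = 6 ⇒ b_1 = 12 − 5 − 6 = 1; all invariant factors of ∂_2 are 1 so no torsion. So H_1 = Z.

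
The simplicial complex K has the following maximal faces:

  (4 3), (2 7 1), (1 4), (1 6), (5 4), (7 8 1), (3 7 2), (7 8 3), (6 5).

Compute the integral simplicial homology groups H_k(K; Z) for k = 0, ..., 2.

H_0 ≅ Z,  H_1 ≅ Z^2,  H_2 = 0.

K has 8 vertices, 13 edges, 4 triangles.
rank ∂_0 = 0, rank ∂_1 = 7 ⇒ b_0 = 8 − 0 − 7 = 1; all invariant factors of ∂_1 are 1 so no torsion. So H_0 = Z.
rank ∂_1 = 7, rank ∂_2 = 4 ⇒ b_1 = 13 − 7 − 4 = 2; all invariant factors of ∂_2 are 1 so no torsion. So H_1 = Z^2.
rank ∂_2 = 4, rank ∂_3 = 0 ⇒ b_2 = 4 − 4 − 0 = 0. So H_2 = 0.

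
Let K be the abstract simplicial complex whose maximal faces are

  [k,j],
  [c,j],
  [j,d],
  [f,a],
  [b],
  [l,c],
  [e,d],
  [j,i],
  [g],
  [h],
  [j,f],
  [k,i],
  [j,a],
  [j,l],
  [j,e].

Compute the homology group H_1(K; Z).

H_1 ≅ Z^4.

Fix the vertex order a < b < c < d < e < f < g < h < i < j < k < l and write every simplex with vertices in increasing order. Then dim K = 1 and the simplices of K are:

  0-simplices (12): a, b, c, d, e, f, g, h, i, j, k, l
  1-simplices (12): af, aj, cj, cl, de, dj, ej, fj, ij, ik, jk, jl

Hence C_0 ≅ Z^12, C_1 ≅ Z^12.

The boundary map ∂_1: C_1 → C_0 is given by ∂[p,q] = [q] − [p]. For instance
  ∂ej = j − e.
This gives a 12×12 integer matrix of rank 8; reducing to Smith normal form yields diagonal entries (1,1,1,1,1,1,1,1).

Computing H_k = (kernel of ∂_k) / (image of ∂_{k+1}):

  H_1: rank ker ∂_1 − rank ∂_2 = (12 − 8) − 0 = 4, and there is no ∂_2, so H_1 ≅ Z^4.

(K is a triangulation of the disjoint union of a wedge of 4 circles and a set of 3 points.)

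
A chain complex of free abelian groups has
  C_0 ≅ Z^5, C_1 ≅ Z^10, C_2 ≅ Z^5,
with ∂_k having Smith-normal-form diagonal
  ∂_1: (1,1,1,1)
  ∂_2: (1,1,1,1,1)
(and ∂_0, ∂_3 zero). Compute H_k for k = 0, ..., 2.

H_0 ≅ Z,  H_1 ≅ Z,  H_2 = 0.

H_0: b_0 = 5 − 0 − 4 = 1; torsion from ∂_1 factors > 1: none. So H_0 ≅ Z.
H_1: b_1 = 10 − 4 − 5 = 1; torsion from ∂_2 factors > 1: none. So H_1 ≅ Z.
H_2: b_2 = 5 − 5 − 0 = 0; torsion from ∂_3 factors > 1: none. So H_2 ≅ 0.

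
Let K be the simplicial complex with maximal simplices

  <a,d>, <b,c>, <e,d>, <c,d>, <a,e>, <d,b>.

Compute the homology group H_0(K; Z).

K has 5 vertices, 6 edges.
rank ∂_0 = 0, rank ∂_1 = 4 ⇒ b_0 = 5 − 0 − 4 = 1; all invariant factors of ∂_1 are 1 so no torsion. So H_0 ≅ Z.

H_0 ≅ Z.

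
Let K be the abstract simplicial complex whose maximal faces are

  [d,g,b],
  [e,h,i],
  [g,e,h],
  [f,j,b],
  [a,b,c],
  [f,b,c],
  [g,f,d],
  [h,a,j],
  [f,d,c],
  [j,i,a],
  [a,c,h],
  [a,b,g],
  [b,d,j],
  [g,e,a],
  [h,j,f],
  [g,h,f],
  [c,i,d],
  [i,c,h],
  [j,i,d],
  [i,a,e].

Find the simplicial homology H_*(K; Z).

H_0 ≅ Z,  H_1 ≅ Z ⊕ Z/2Z,  H_2 = 0.

We work with the vertex ordering a < b < c < d < e < f < g < h < i < j. The simplices of K, each written with vertices in increasing order, are:

  0-simplices (10): a, b, c, d, e, f, g, h, i, j
  1-simplices (30): ab, ac, ae, ag, ah, ai, aj, bc, bd, bf, bg, bj, cd, cf, ch, ci, df, dg, di, dj, eg, eh, ei, fg, fh, fj, gh, hi, hj, ij
  2-simplices (20): abc, abg, ach, aeg, aei, ahj, aij, bcf, bdg, bdj, bfj, cdf, cdi, chi, dfg, dij, egh, ehi, fgh, fhj

Hence C_0 ≅ Z^10, C_1 ≅ Z^30, C_2 ≅ Z^20.

Boundary ∂_1: C_1 → C_0 is given by ∂[p,q] = [q] − [p]. For instance
  ∂bc = c − b.
As a 10×30 matrix over Z this has rank 9, with invariant factors (1,1,1,1,1,1,1,1,1).

The boundary map ∂_2: C_2 → C_1 acts by ∂[p,q,r] = [q,r] − [p,r] + [p,q]. For instance
  ∂ahj = hj − aj + ah,
  ∂aei = ei − ai + ae.
The resulting 30×20 matrix has rank 20, and its Smith normal form has invariant factors (1,1,1,1,1,1,1,1,1,1,1,1,1,1,1,1,1,1,1,2).

Now H_k = ker ∂_k / im ∂_{k+1}, so:

  H_0: rank C_0 − rank ∂_1 = 10 − 9 = 1, and the invariant factors of ∂_1 are all 1, so H_0 = Z.
  H_1: rank ker ∂_1 − rank ∂_2 = (30 − 9) − 20 = 1, and ∂_2 has invariant factor 2 > 1, so H_1 = Z ⊕ Z/2Z.
  H_2: rank ker ∂_2 − rank ∂_3 = (20 − 20) − 0 = 0, and there is no ∂_3, so H_2 = 0.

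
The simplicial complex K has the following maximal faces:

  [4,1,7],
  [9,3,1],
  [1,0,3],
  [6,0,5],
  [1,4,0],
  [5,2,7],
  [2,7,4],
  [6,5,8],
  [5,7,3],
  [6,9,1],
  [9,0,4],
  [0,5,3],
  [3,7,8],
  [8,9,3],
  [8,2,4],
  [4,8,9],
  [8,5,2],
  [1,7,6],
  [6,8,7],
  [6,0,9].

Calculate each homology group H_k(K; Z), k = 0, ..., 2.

H_0 = Z,  H_1 = Z × Z/2,  H_2 = 0.

K has 10 vertices, 30 edges, 20 triangles.
rank ∂_0 = 0, rank ∂_1 = 9 ⇒ b_0 = 10 − 0 − 9 = 1; all invariant factors of ∂_1 are 1 so no torsion. So H_0 ≅ Z.
rank ∂_1 = 9, rank ∂_2 = 20 ⇒ b_1 = 30 − 9 − 20 = 1; ∂_2 has invariant factor(s) [2] giving torsion. So H_1 ≅ Z × Z/2.
rank ∂_2 = 20, rank ∂_3 = 0 ⇒ b_2 = 20 − 20 − 0 = 0. So H_2 ≅ 0.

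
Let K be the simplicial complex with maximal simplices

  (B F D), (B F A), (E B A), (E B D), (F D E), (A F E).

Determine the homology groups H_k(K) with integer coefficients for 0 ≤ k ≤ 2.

Order the vertices as A < B < D < E < F. Listing each simplex with vertices in this order, K has dimension 2 with simplices:

  0-simplices (5): A, B, D, E, F
  1-simplices (9): AB, AE, AF, BD, BE, BF, DE, DF, EF
  2-simplices (6): ABE, ABF, AEF, BDE, BDF, DEF

giving chain groups C_0 ≅ Z^5, C_1 ≅ Z^9, C_2 ≅ Z^6.

The boundary map ∂_1: C_1 → C_0 maps an edge to its endpoints' difference, ∂[p,q] = q − p. For instance
  ∂BD = D − B.
This gives a 5×9 integer matrix of rank 4; reducing to Smith normal form yields diagonal entries (1,1,1,1).

Boundary ∂_2: C_2 → C_1 acts by ∂[p,q,r] = [q,r] − [p,r] + [p,q]. For instance
  ∂AEF = EF − AF + AE,
  ∂BDF = DF − BF + BD.
The 9×6 boundary matrix has rank 5 and Smith normal form diag(1,1,1,1,1).

From H_k ≅ ker(∂_k) / im(∂_{k+1}) we obtain:

  H_0: rank C_0 − rank ∂_1 = 5 − 4 = 1, and the invariant factors of ∂_1 are all 1, so H_0 ≅ Z.
  H_1: rank ker ∂_1 − rank ∂_2 = (9 − 4) − 5 = 0, and the invariant factors of ∂_2 are all 1, so H_1 ≅ 0.
  H_2: rank ker ∂_2 − rank ∂_3 = (6 − 5) − 0 = 1, and there is no ∂_3, so H_2 ≅ Z.

As a check, the Euler characteristic is 5 − 9 + 6 = 2, which agrees with 1 − 0 + 1 = 2.

H_0 ≅ Z,  H_1 = 0,  H_2 ≅ Z.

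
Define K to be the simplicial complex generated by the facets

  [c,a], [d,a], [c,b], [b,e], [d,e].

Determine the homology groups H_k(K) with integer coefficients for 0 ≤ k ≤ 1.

H_0 ≅ Z,  H_1 ≅ Z.

Take the total order a < b < c < d < e on the vertex set. Then K (dimension 1) consists of the simplices:

  0-simplices (5): a, b, c, d, e
  1-simplices (5): ac, ad, bc, be, de

Hence C_0 ≅ Z^5, C_1 ≅ Z^5.

Boundary ∂_1: C_1 → C_0 is given by ∂[p,q] = [q] − [p]. For instance
  ∂ad = d − a.
The resulting 5×5 matrix has rank 4, and its Smith normal form has invariant factors (1,1,1,1).

From H_k ≅ ker(∂_k) / im(∂_{k+1}) we obtain:

  H_0: rank C_0 − rank ∂_1 = 5 − 4 = 1, and the invariant factors of ∂_1 are all 1, so H_0 = Z.
  H_1: rank ker ∂_1 − rank ∂_2 = (5 − 4) − 0 = 1, and there is no ∂_2, so H_1 = Z.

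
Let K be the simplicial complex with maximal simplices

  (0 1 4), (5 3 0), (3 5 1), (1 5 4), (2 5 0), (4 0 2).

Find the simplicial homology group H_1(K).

Take the total order 0 < 1 < 2 < 3 < 4 < 5 on the vertex set. Then K (dimension 2) consists of the simplices:

  0-simplices (6): [0], [1], [2], [3], [4], [5]
  1-simplices (12): [0,1], [0,2], [0,3], [0,4], [0,5], [1,3], [1,4], [1,5], [2,4], [2,5], [3,5], [4,5]
  2-simplices (6): [0,1,4], [0,2,4], [0,2,5], [0,3,5], [1,3,5], [1,4,5]

Hence C_0 ≅ Z^6, C_1 ≅ Z^12, C_2 ≅ Z^6.

Boundary ∂_1: C_1 → C_0 maps an edge to its endpoints' difference, ∂[p,q] = q − p. For instance
  ∂[4,5] = [5] − [4].
As a 6×12 matrix over Z this has rank 5, with invariant factors (1,1,1,1,1).

The boundary map ∂_2: C_2 → C_1 acts by ∂[p,q,r] = [q,r] − [p,r] + [p,q]. For instance
  ∂[1,4,5] = [4,5] − [1,5] + [1,4],
  ∂[0,2,4] = [2,4] − [0,4] + [0,2].
As a 12×6 matrix over Z this has rank 6, with invariant factors (1,1,1,1,1,1).

Now H_k = ker ∂_k / im ∂_{k+1}, so:

  H_1: rank ker ∂_1 − rank ∂_2 = (12 − 5) − 6 = 1, and the invariant factors of ∂_2 are all 1, so H_1 = Z.

H_1 = Z.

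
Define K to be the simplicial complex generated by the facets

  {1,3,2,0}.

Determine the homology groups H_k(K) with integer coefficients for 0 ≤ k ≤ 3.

H_0 ≅ Z,  H_1 = 0,  H_2 = 0,  H_3 = 0.

Take the total order 0 < 1 < 2 < 3 on the vertex set. Then K (dimension 3) consists of the simplices:

  0-simplices (4): [0], [1], [2], [3]
  1-simplices (6): [0,1], [0,2], [0,3], [1,2], [1,3], [2,3]
  2-simplices (4): [0,1,2], [0,1,3], [0,2,3], [1,2,3]
  3-simplices (1): [0,1,2,3]

Hence C_0 ≅ Z^4, C_1 ≅ Z^6, C_2 ≅ Z^4, C_3 ≅ Z^1.

The boundary map ∂_1: C_1 → C_0 is given by ∂[p,q] = [q] − [p]. For instance
  ∂[1,3] = [3] − [1].
The 4×6 boundary matrix has rank 3 and Smith normal form diag(1,1,1).

Boundary ∂_2: C_2 → C_1 acts by ∂[p,q,r] = [q,r] − [p,r] + [p,q]. For instance
  ∂[0,1,3] = [1,3] − [0,3] + [0,1],
  ∂[1,2,3] = [2,3] − [1,3] + [1,2].
The 6×4 boundary matrix has rank 3 and Smith normal form diag(1,1,1).

Boundary ∂_3: C_3 → C_2 sends each 3-simplex σ to the alternating sum Σ_i (−1)^i (σ with its i-th vertex removed). For instance
  ∂[0,1,2,3] = [1,2,3] − [0,2,3] + [0,1,3] − [0,1,2].
As a 4×1 matrix over Z this has rank 1, with invariant factors (1).

Computing H_k = (kernel of ∂_k) / (image of ∂_{k+1}):

  H_0: rank C_0 − rank ∂_1 = 4 − 3 = 1, and the invariant factors of ∂_1 are all 1, so H_0 = Z.
  H_1: rank ker ∂_1 − rank ∂_2 = (6 − 3) − 3 = 0, and the invariant factors of ∂_2 are all 1, so H_1 = 0.
  H_2: rank ker ∂_2 − rank ∂_3 = (4 − 3) − 1 = 0, and the invariant factors of ∂_3 are all 1, so H_2 = 0.
  H_3: rank ker ∂_3 − rank ∂_4 = (1 − 1) − 0 = 0, and there is no ∂_4, so H_3 = 0.

(K is a triangulation of the 3-simplex.)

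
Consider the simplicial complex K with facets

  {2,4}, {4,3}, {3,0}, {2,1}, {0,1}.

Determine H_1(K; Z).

Order the vertices as 0 < 1 < 2 < 3 < 4. Listing each simplex with vertices in this order, K has dimension 1 with simplices:

  0-simplices (5): [0], [1], [2], [3], [4]
  1-simplices (5): [0,1], [0,3], [1,2], [2,4], [3,4]

giving chain groups C_0 ≅ Z^5, C_1 ≅ Z^5.

The boundary map ∂_1: C_1 → C_0 maps an edge to its endpoints' difference, ∂[p,q] = q − p. For instance
  ∂[0,1] = [1] − [0].
The 5×5 boundary matrix has rank 4 and Smith normal form diag(1,1,1,1).

Computing H_k = (kernel of ∂_k) / (image of ∂_{k+1}):

  H_1: rank ker ∂_1 − rank ∂_2 = (5 − 4) − 0 = 1, and there is no ∂_2, so H_1 ≅ Z.

H_1 ≅ Z.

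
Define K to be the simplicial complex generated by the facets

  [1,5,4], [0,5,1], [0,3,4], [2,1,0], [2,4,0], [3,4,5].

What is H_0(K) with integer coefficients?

Take the total order 0 < 1 < 2 < 3 < 4 < 5 on the vertex set. Then K (dimension 2) consists of the simplices:

  0-simplices (6): [0], [1], [2], [3], [4], [5]
  1-simplices (12): [0,1], [0,2], [0,3], [0,4], [0,5], [1,2], [1,4], [1,5], [2,4], [3,4], [3,5], [4,5]
  2-simplices (6): [0,1,2], [0,1,5], [0,2,4], [0,3,4], [1,4,5], [3,4,5]

so the chain groups are C_0 ≅ Z^6, C_1 ≅ Z^12, C_2 ≅ Z^6.

The boundary map ∂_1: C_1 → C_0 sends each edge [p,q] (with p < q) to q − p.
This gives a 6×12 integer matrix of rank 5; reducing to Smith normal form yields diagonal entries (1,1,1,1,1).

Boundary ∂_2: C_2 → C_1 acts by ∂[p,q,r] = [q,r] − [p,r] + [p,q]. For instance
  ∂[3,4,5] = [4,5] − [3,5] + [3,4],
  ∂[1,4,5] = [4,5] − [1,5] + [1,4].
The resulting 12×6 matrix has rank 6, and its Smith normal form has invariant factors (1,1,1,1,1,1).

Now H_k = ker ∂_k / im ∂_{k+1}, so:

  H_0: rank C_0 − rank ∂_1 = 6 − 5 = 1, and the invariant factors of ∂_1 are all 1, so H_0 = Z.

H_0 ≅ Z.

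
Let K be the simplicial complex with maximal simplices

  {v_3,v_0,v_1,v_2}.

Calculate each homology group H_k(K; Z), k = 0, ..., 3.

K has 4 vertices, 6 edges, 4 triangles, 1 3-simplex.
rank ∂_0 = 0, rank ∂_1 = 3 ⇒ b_0 = 4 − 0 − 3 = 1; all invariant factors of ∂_1 are 1 so no torsion. So H_0 ≅ Z.
rank ∂_1 = 3, rank ∂_2 = 3 ⇒ b_1 = 6 − 3 − 3 = 0; all invariant factors of ∂_2 are 1 so no torsion. So H_1 ≅ 0.
rank ∂_2 = 3, rank ∂_3 = 1 ⇒ b_2 = 4 − 3 − 1 = 0; all invariant factors of ∂_3 are 1 so no torsion. So H_2 ≅ 0.
rank ∂_3 = 1, rank ∂_4 = 0 ⇒ b_3 = 1 − 1 − 0 = 0. So H_3 ≅ 0.

H_0 = Z,  H_1 = 0,  H_2 = 0,  H_3 = 0.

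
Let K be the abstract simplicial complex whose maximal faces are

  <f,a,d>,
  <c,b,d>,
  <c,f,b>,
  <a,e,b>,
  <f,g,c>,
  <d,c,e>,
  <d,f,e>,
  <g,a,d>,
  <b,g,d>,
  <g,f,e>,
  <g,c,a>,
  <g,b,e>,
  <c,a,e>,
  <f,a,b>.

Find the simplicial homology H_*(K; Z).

H_0 ≅ Z,  H_1 ≅ Z^2,  H_2 ≅ Z.

We work with the vertex ordering a < b < c < d < e < f < g. The simplices of K, each written with vertices in increasing order, are:

  0-simplices (7): a, b, c, d, e, f, g
  1-simplices (21): ab, ac, ad, ae, af, ag, bc, bd, be, bf, bg, cd, ce, cf, cg, de, df, dg, ef, eg, fg
  2-simplices (14): abe, abf, ace, acg, adf, adg, bcd, bcf, bdg, beg, cde, cfg, def, efg

Hence C_0 ≅ Z^7, C_1 ≅ Z^21, C_2 ≅ Z^14.

Boundary ∂_1: C_1 → C_0 maps an edge to its endpoints' difference, ∂[p,q] = q − p. For instance
  ∂cg = g − c.
The resulting 7×21 matrix has rank 6, and its Smith normal form has invariant factors (1,1,1,1,1,1).

The boundary map ∂_2: C_2 → C_1 sends each 2-simplex [p,q,r] to [q,r] − [p,r] + [p,q]. For instance
  ∂efg = fg − eg + ef,
  ∂abe = be − ae + ab.
The resulting 21×14 matrix has rank 13, and its Smith normal form has invariant factors (1,1,1,1,1,1,1,1,1,1,1,1,1).

Computing H_k = (kernel of ∂_k) / (image of ∂_{k+1}):

  H_0: rank C_0 − rank ∂_1 = 7 − 6 = 1, and the invariant factors of ∂_1 are all 1, so H_0 = Z.
  H_1: rank ker ∂_1 − rank ∂_2 = (21 − 6) − 13 = 2, and the invariant factors of ∂_2 are all 1, so H_1 = Z^2.
  H_2: rank ker ∂_2 − rank ∂_3 = (14 − 13) − 0 = 1, and there is no ∂_3, so H_2 = Z.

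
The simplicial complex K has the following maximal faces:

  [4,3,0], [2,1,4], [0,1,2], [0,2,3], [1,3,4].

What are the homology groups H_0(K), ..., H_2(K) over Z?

K has 5 vertices, 10 edges, 5 triangles.
rank ∂_0 = 0, rank ∂_1 = 4 ⇒ b_0 = 5 − 0 − 4 = 1; all invariant factors of ∂_1 are 1 so no torsion. So H_0 = Z.
rank ∂_1 = 4, rank ∂_2 = 5 ⇒ b_1 = 10 − 4 − 5 = 1; all invariant factors of ∂_2 are 1 so no torsion. So H_1 = Z.
rank ∂_2 = 5, rank ∂_3 = 0 ⇒ b_2 = 5 − 5 − 0 = 0. So H_2 = 0.

H_0 = Z,  H_1 = Z,  H_2 = 0.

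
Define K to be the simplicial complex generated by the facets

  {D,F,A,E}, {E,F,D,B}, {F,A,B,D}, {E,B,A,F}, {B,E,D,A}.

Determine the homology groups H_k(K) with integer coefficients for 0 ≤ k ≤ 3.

H_0 = Z,  H_1 = 0,  H_2 = 0,  H_3 = Z.

We work with the vertex ordering A < B < D < E < F. The simplices of K, each written with vertices in increasing order, are:

  0-simplices (5): A, B, D, E, F
  1-simplices (10): AB, AD, AE, AF, BD, BE, BF, DE, DF, EF
  2-simplices (10): ABD, ABE, ABF, ADE, ADF, AEF, BDE, BDF, BEF, DEF
  3-simplices (5): ABDE, ABDF, ABEF, ADEF, BDEF

so the chain groups are C_0 ≅ Z^5, C_1 ≅ Z^10, C_2 ≅ Z^10, C_3 ≅ Z^5.

The boundary map ∂_1: C_1 → C_0 is given by ∂[p,q] = [q] − [p]. For instance
  ∂DE = E − D.
The resulting 5×10 matrix has rank 4, and its Smith normal form has invariant factors (1,1,1,1).

∂_2: C_2 → C_1 acts by ∂[p,q,r] = [q,r] − [p,r] + [p,q]. For instance
  ∂BDF = DF − BF + BD,
  ∂ABF = BF − AF + AB.
The 10×10 boundary matrix has rank 6 and Smith normal form diag(1,1,1,1,1,1).

The boundary map ∂_3: C_3 → C_2 sends each 3-simplex σ to the alternating sum Σ_i (−1)^i (σ with its i-th vertex removed). For instance
  ∂ABEF = BEF − AEF + ABF − ABE,
  ∂ABDE = BDE − ADE + ABE − ABD.
This gives a 10×5 integer matrix of rank 4; reducing to Smith normal form yields diagonal entries (1,1,1,1).

From H_k ≅ ker(∂_k) / im(∂_{k+1}) we obtain:

  H_0: rank C_0 − rank ∂_1 = 5 − 4 = 1, and the invariant factors of ∂_1 are all 1, so H_0 = Z.
  H_1: rank ker ∂_1 − rank ∂_2 = (10 − 4) − 6 = 0, and the invariant factors of ∂_2 are all 1, so H_1 = 0.
  H_2: rank ker ∂_2 − rank ∂_3 = (10 − 6) − 4 = 0, and the invariant factors of ∂_3 are all 1, so H_2 = 0.
  H_3: rank ker ∂_3 − rank ∂_4 = (5 − 4) − 0 = 1, and there is no ∂_4, so H_3 = Z.

As a check, the Euler characteristic is 5 − 10 + 10 − 5 = 0, which agrees with 1 − 0 + 0 − 1 = 0.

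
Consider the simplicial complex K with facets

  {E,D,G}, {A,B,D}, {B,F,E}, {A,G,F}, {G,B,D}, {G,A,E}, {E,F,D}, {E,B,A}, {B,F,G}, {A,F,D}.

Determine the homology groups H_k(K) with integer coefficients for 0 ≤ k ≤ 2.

H_0 ≅ Z,  H_1 ≅ Z/2,  H_2 = 0.

Take the total order A < B < D < E < F < G on the vertex set. Then K (dimension 2) consists of the simplices:

  0-simplices (6): A, B, D, E, F, G
  1-simplices (15): AB, AD, AE, AF, AG, BD, BE, BF, BG, DE, DF, DG, EF, EG, FG
  2-simplices (10): ABD, ABE, ADF, AEG, AFG, BDG, BEF, BFG, DEF, DEG

so the chain groups are C_0 ≅ Z^6, C_1 ≅ Z^15, C_2 ≅ Z^10.

Boundary ∂_1: C_1 → C_0 sends each edge [p,q] (with p < q) to q − p. For instance
  ∂EG = G − E.
This gives a 6×15 integer matrix of rank 5; reducing to Smith normal form yields diagonal entries (1,1,1,1,1).

Boundary ∂_2: C_2 → C_1 sends each 2-simplex [p,q,r] to [q,r] − [p,r] + [p,q]. For instance
  ∂BEF = EF − BF + BE,
  ∂BFG = FG − BG + BF.
The 15×10 boundary matrix has rank 10 and Smith normal form diag(1,1,1,1,1,1,1,1,1,2).

Now H_k = ker ∂_k / im ∂_{k+1}, so:

  H_0: rank C_0 − rank ∂_1 = 6 − 5 = 1, and the invariant factors of ∂_1 are all 1, so H_0 ≅ Z.
  H_1: rank ker ∂_1 − rank ∂_2 = (15 − 5) − 10 = 0, and ∂_2 has invariant factor 2 > 1, so H_1 ≅ Z/2.
  H_2: rank ker ∂_2 − rank ∂_3 = (10 − 10) − 0 = 0, and there is no ∂_3, so H_2 ≅ 0.

As a check, the Euler characteristic is 6 − 15 + 10 = 1, which agrees with 1 − 0 + 0 = 1.
(K is a triangulation of the real projective plane RP^2.)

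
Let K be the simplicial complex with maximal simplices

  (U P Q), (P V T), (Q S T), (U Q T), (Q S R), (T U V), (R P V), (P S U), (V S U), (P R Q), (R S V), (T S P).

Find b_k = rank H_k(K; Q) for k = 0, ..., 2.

Take the total order P < Q < R < S < T < U < V on the vertex set. Then K (dimension 2) consists of the simplices:

  0-simplices (7): P, Q, R, S, T, U, V
  1-simplices (18): PQ, PR, PS, PT, PU, PV, QR, QS, QT, QU, RS, RV, ST, SU, SV, TU, TV, UV
  2-simplices (12): PQR, PQU, PRV, PST, PSU, PTV, QRS, QST, QTU, RSV, SUV, TUV

so the chain groups are C_0 ≅ Z^7, C_1 ≅ Z^18, C_2 ≅ Z^12.

Boundary ∂_1: C_1 → C_0 sends each edge [p,q] (with p < q) to q − p.
The 7×18 boundary matrix has rank 6 and Smith normal form diag(1,1,1,1,1,1).

∂_2: C_2 → C_1 maps a triangle to the signed sum of its edges. For instance
  ∂PQU = QU − PU + PQ,
  ∂RSV = SV − RV + RS.
As a 18×12 matrix over Z this has rank 12, with invariant factors (1,1,1,1,1,1,1,1,1,1,1,2).

Reading off H_k = ker ∂_k / im ∂_{k+1}:

  H_0: rank C_0 − rank ∂_1 = 7 − 6 = 1, and the invariant factors of ∂_1 are all 1, so H_0 = Z.
  H_1: rank ker ∂_1 − rank ∂_2 = (18 − 6) − 12 = 0, and ∂_2 has invariant factor 2 > 1, so H_1 = Z/2.
  H_2: rank ker ∂_2 − rank ∂_3 = (12 − 12) − 0 = 0, and there is no ∂_3, so H_2 = 0.

As a check, the Euler characteristic is 7 − 18 + 12 = 1, which agrees with 1 − 0 + 0 = 1.

Hence the Betti numbers are b_0 = 1, b_1 = 0, b_2 = 0.

b_0 = 1, b_1 = 0, b_2 = 0.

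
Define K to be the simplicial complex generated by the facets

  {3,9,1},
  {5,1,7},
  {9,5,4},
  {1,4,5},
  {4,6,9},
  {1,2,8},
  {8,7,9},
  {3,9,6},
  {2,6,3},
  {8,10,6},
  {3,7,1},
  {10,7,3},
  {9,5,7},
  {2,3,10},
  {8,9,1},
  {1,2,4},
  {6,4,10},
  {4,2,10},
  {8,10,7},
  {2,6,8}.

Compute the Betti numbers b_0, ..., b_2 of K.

b_0 = 1, b_1 = 1, b_2 = 0.

Fix the vertex order 1 < 2 < 3 < 4 < 5 < 6 < 7 < 8 < 9 < 10 and write every simplex with vertices in increasing order. Then dim K = 2 and the simplices of K are:

  0-simplices (10): [1], [2], [3], [4], [5], [6], [7], [8], [9], [10]
  1-simplices (30): (30 of them)
  2-simplices (20): (20 of them)

giving chain groups C_0 ≅ Z^10, C_1 ≅ Z^30, C_2 ≅ Z^20.

Boundary ∂_1: C_1 → C_0 maps an edge to its endpoints' difference, ∂[p,q] = q − p. For instance
  ∂[3,7] = [7] − [3].
The resulting 10×30 matrix has rank 9, and its Smith normal form has invariant factors (1,1,1,1,1,1,1,1,1).

The boundary map ∂_2: C_2 → C_1 maps a triangle to the signed sum of its edges. For instance
  ∂[1,8,9] = [8,9] − [1,9] + [1,8],
  ∂[1,2,8] = [2,8] − [1,8] + [1,2].
This gives a 30×20 integer matrix of rank 20; reducing to Smith normal form yields diagonal entries (1,1,1,1,1,1,1,1,1,1,1,1,1,1,1,1,1,1,1,2).

Reading off H_k = ker ∂_k / im ∂_{k+1}:

  H_0: rank C_0 − rank ∂_1 = 10 − 9 = 1, and the invariant factors of ∂_1 are all 1, so H_0 ≅ Z.
  H_1: rank ker ∂_1 − rank ∂_2 = (30 − 9) − 20 = 1, and ∂_2 has invariant factor 2 > 1, so H_1 ≅ Z ⊕ Z/2Z.
  H_2: rank ker ∂_2 − rank ∂_3 = (20 − 20) − 0 = 0, and there is no ∂_3, so H_2 ≅ 0.

Hence the Betti numbers are b_0 = 1, b_1 = 1, b_2 = 0.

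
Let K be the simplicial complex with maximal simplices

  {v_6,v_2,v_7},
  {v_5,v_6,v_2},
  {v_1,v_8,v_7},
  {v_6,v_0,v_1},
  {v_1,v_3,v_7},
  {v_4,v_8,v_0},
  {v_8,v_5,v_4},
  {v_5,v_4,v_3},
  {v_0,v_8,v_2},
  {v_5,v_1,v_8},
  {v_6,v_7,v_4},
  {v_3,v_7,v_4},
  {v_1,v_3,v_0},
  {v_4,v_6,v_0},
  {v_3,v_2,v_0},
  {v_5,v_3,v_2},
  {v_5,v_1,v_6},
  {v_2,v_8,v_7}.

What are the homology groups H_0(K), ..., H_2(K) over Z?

H_0 = Z,  H_1 = Z^2,  H_2 = Z.

Take the total order v_0 < v_1 < v_2 < v_3 < v_4 < v_5 < v_6 < v_7 < v_8 on the vertex set. Then K (dimension 2) consists of the simplices:

  0-simplices (9): [v_0], [v_1], [v_2], [v_3], [v_4], [v_5], [v_6], [v_7], [v_8]
  1-simplices (27): (27 of them)
  2-simplices (18): (18 of them)

Hence C_0 ≅ Z^9, C_1 ≅ Z^27, C_2 ≅ Z^18.

The boundary map ∂_1: C_1 → C_0 sends each edge [p,q] (with p < q) to q − p.
As a 9×27 matrix over Z this has rank 8, with invariant factors (1,1,1,1,1,1,1,1).

Boundary ∂_2: C_2 → C_1 acts by ∂[p,q,r] = [q,r] − [p,r] + [p,q]. For instance
  ∂[v_0,v_1,v_3] = [v_1,v_3] − [v_0,v_3] + [v_0,v_1],
  ∂[v_2,v_6,v_7] = [v_6,v_7] − [v_2,v_7] + [v_2,v_6].
The resulting 27×18 matrix has rank 17, and its Smith normal form has invariant factors (1,1,1,1,1,1,1,1,1,1,1,1,1,1,1,1,1).

Reading off H_k = ker ∂_k / im ∂_{k+1}:

  H_0: rank C_0 − rank ∂_1 = 9 − 8 = 1, and the invariant factors of ∂_1 are all 1, so H_0 ≅ Z.
  H_1: rank ker ∂_1 − rank ∂_2 = (27 − 8) − 17 = 2, and the invariant factors of ∂_2 are all 1, so H_1 ≅ Z^2.
  H_2: rank ker ∂_2 − rank ∂_3 = (18 − 17) − 0 = 1, and there is no ∂_3, so H_2 ≅ Z.

As a check, the Euler characteristic is 9 − 27 + 18 = 0, which agrees with 1 − 2 + 1 = 0.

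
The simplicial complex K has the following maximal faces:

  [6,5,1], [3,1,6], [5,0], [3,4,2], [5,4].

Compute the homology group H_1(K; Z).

H_1 ≅ Z.

We work with the vertex ordering 0 < 1 < 2 < 3 < 4 < 5 < 6. The simplices of K, each written with vertices in increasing order, are:

  0-simplices (7): [0], [1], [2], [3], [4], [5], [6]
  1-simplices (10): [0,5], [1,3], [1,5], [1,6], [2,3], [2,4], [3,4], [3,6], [4,5], [5,6]
  2-simplices (3): [1,3,6], [1,5,6], [2,3,4]

so the chain groups are C_0 ≅ Z^7, C_1 ≅ Z^10, C_2 ≅ Z^3.

The boundary map ∂_1: C_1 → C_0 is given by ∂[p,q] = [q] − [p].
This gives a 7×10 integer matrix of rank 6; reducing to Smith normal form yields diagonal entries (1,1,1,1,1,1).

Boundary ∂_2: C_2 → C_1 maps a triangle to the signed sum of its edges. For instance
  ∂[1,3,6] = [3,6] − [1,6] + [1,3],
  ∂[1,5,6] = [5,6] − [1,6] + [1,5].
As a 10×3 matrix over Z this has rank 3, with invariant factors (1,1,1).

Reading off H_k = ker ∂_k / im ∂_{k+1}:

  H_1: rank ker ∂_1 − rank ∂_2 = (10 − 6) − 3 = 1, and the invariant factors of ∂_2 are all 1, so H_1 = Z.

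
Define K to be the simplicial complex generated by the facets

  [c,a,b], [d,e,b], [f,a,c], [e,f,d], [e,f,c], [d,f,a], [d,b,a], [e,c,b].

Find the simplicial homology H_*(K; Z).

Take the total order a < b < c < d < e < f on the vertex set. Then K (dimension 2) consists of the simplices:

  0-simplices (6): a, b, c, d, e, f
  1-simplices (12): ab, ac, ad, af, bc, bd, be, ce, cf, de, df, ef
  2-simplices (8): abc, abd, acf, adf, bce, bde, cef, def

giving chain groups C_0 ≅ Z^6, C_1 ≅ Z^12, C_2 ≅ Z^8.

The boundary map ∂_1: C_1 → C_0 sends each edge [p,q] (with p < q) to q − p.
This gives a 6×12 integer matrix of rank 5; reducing to Smith normal form yields diagonal entries (1,1,1,1,1).

The boundary map ∂_2: C_2 → C_1 acts by ∂[p,q,r] = [q,r] − [p,r] + [p,q]. For instance
  ∂def = ef − df + de,
  ∂abc = bc − ac + ab.
The 12×8 boundary matrix has rank 7 and Smith normal form diag(1,1,1,1,1,1,1).

Now H_k = ker ∂_k / im ∂_{k+1}, so:

  H_0: rank C_0 − rank ∂_1 = 6 − 5 = 1, and the invariant factors of ∂_1 are all 1, so H_0 = Z.
  H_1: rank ker ∂_1 − rank ∂_2 = (12 − 5) − 7 = 0, and the invariant factors of ∂_2 are all 1, so H_1 = 0.
  H_2: rank ker ∂_2 − rank ∂_3 = (8 − 7) − 0 = 1, and there is no ∂_3, so H_2 = Z.

H_0 = Z,  H_1 = 0,  H_2 = Z.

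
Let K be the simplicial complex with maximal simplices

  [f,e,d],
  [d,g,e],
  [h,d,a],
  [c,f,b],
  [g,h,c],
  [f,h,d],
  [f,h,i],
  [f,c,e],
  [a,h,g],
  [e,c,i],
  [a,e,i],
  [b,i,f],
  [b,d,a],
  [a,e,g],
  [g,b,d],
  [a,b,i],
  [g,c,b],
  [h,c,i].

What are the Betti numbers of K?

Take the total order a < b < c < d < e < f < g < h < i on the vertex set. Then K (dimension 2) consists of the simplices:

  0-simplices (9): a, b, c, d, e, f, g, h, i
  1-simplices (27): ab, ad, ae, ag, ah, ai, bc, bd, bf, bg, bi, ce, cf, cg, ch, ci, de, df, dg, dh, ef, eg, ei, fh, fi, gh, hi
  2-simplices (18): abd, abi, adh, aeg, aei, agh, bcf, bcg, bdg, bfi, cef, cei, cgh, chi, def, deg, dfh, fhi

so the chain groups are C_0 ≅ Z^9, C_1 ≅ Z^27, C_2 ≅ Z^18.

Boundary ∂_1: C_1 → C_0 sends each edge [p,q] (with p < q) to q − p. For instance
  ∂de = e − d.
As a 9×27 matrix over Z this has rank 8, with invariant factors (1,1,1,1,1,1,1,1).

Boundary ∂_2: C_2 → C_1 maps a triangle to the signed sum of its edges. For instance
  ∂def = ef − df + de,
  ∂fhi = hi − fi + fh.
This gives a 27×18 integer matrix of rank 18; reducing to Smith normal form yields diagonal entries (1,1,1,1,1,1,1,1,1,1,1,1,1,1,1,1,1,2).

Reading off H_k = ker ∂_k / im ∂_{k+1}:

  H_0: rank C_0 − rank ∂_1 = 9 − 8 = 1, and the invariant factors of ∂_1 are all 1, so H_0 ≅ Z.
  H_1: rank ker ∂_1 − rank ∂_2 = (27 − 8) − 18 = 1, and ∂_2 has invariant factor 2 > 1, so H_1 ≅ Z ⊕ Z_2.
  H_2: rank ker ∂_2 − rank ∂_3 = (18 − 18) − 0 = 0, and there is no ∂_3, so H_2 ≅ 0.

As a check, the Euler characteristic is 9 − 27 + 18 = 0, which agrees with 1 − 1 + 0 = 0.

Hence the Betti numbers are b_0 = 1, b_1 = 1, b_2 = 0.

b_0 = 1, b_1 = 1, b_2 = 0.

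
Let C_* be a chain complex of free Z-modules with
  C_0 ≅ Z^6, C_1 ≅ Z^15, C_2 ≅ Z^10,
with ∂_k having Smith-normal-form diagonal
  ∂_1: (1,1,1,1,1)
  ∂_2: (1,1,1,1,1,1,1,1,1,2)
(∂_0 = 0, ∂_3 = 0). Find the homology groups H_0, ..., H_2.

H_0: b_0 = 6 − 0 − 5 = 1; torsion from ∂_1 factors > 1: none. So H_0 = Z.
H_1: b_1 = 15 − 5 − 10 = 0; torsion from ∂_2 factors > 1: [2]. So H_1 = Z/2Z.
H_2: b_2 = 10 − 10 − 0 = 0; torsion from ∂_3 factors > 1: none. So H_2 = 0.

H_0 = Z,  H_1 = Z/2Z,  H_2 = 0.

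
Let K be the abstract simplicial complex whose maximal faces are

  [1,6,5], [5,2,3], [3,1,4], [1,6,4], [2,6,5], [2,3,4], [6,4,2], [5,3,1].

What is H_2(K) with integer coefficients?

H_2 ≅ Z.

Fix the vertex order 1 < 2 < 3 < 4 < 5 < 6 and write every simplex with vertices in increasing order. Then dim K = 2 and the simplices of K are:

  0-simplices (6): [1], [2], [3], [4], [5], [6]
  1-simplices (12): [1,3], [1,4], [1,5], [1,6], [2,3], [2,4], [2,5], [2,6], [3,4], [3,5], [4,6], [5,6]
  2-simplices (8): [1,3,4], [1,3,5], [1,4,6], [1,5,6], [2,3,4], [2,3,5], [2,4,6], [2,5,6]

giving chain groups C_0 ≅ Z^6, C_1 ≅ Z^12, C_2 ≅ Z^8.

Boundary ∂_1: C_1 → C_0 sends each edge [p,q] (with p < q) to q − p. For instance
  ∂[5,6] = [6] − [5].
This gives a 6×12 integer matrix of rank 5; reducing to Smith normal form yields diagonal entries (1,1,1,1,1).

The boundary map ∂_2: C_2 → C_1 acts by ∂[p,q,r] = [q,r] − [p,r] + [p,q]. For instance
  ∂[1,4,6] = [4,6] − [1,6] + [1,4],
  ∂[1,3,5] = [3,5] − [1,5] + [1,3].
This gives a 12×8 integer matrix of rank 7; reducing to Smith normal form yields diagonal entries (1,1,1,1,1,1,1).

Now H_k = ker ∂_k / im ∂_{k+1}, so:

  H_2: rank ker ∂_2 − rank ∂_3 = (8 − 7) − 0 = 1, and there is no ∂_3, so H_2 ≅ Z.

(K is a triangulation of the 2-sphere S^2.)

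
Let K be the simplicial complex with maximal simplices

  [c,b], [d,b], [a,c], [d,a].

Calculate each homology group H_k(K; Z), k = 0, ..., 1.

H_0 = Z,  H_1 = Z.

Fix the vertex order a < b < c < d and write every simplex with vertices in increasing order. Then dim K = 1 and the simplices of K are:

  0-simplices (4): a, b, c, d
  1-simplices (4): ac, ad, bc, bd

giving chain groups C_0 ≅ Z^4, C_1 ≅ Z^4.

The boundary map ∂_1: C_1 → C_0 sends each edge [p,q] (with p < q) to q − p. For instance
  ∂ad = d − a.
As a 4×4 matrix over Z this has rank 3, with invariant factors (1,1,1).

Computing H_k = (kernel of ∂_k) / (image of ∂_{k+1}):

  H_0: rank C_0 − rank ∂_1 = 4 − 3 = 1, and the invariant factors of ∂_1 are all 1, so H_0 ≅ Z.
  H_1: rank ker ∂_1 − rank ∂_2 = (4 − 3) − 0 = 1, and there is no ∂_2, so H_1 ≅ Z.

As a check, the Euler characteristic is 4 − 4 = 0, which agrees with 1 − 1 = 0.
(K is a triangulation of the circle S^1.)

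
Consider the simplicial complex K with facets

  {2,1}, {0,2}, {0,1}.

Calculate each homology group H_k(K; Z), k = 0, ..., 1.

Take the total order 0 < 1 < 2 on the vertex set. Then K (dimension 1) consists of the simplices:

  0-simplices (3): [0], [1], [2]
  1-simplices (3): [0,1], [0,2], [1,2]

Hence C_0 ≅ Z^3, C_1 ≅ Z^3.

Boundary ∂_1: C_1 → C_0 sends each edge [p,q] (with p < q) to q − p. For instance
  ∂[0,2] = [2] − [0].
The 3×3 boundary matrix has rank 2 and Smith normal form diag(1,1).

From H_k ≅ ker(∂_k) / im(∂_{k+1}) we obtain:

  H_0: rank C_0 − rank ∂_1 = 3 − 2 = 1, and the invariant factors of ∂_1 are all 1, so H_0 ≅ Z.
  H_1: rank ker ∂_1 − rank ∂_2 = (3 − 2) − 0 = 1, and there is no ∂_2, so H_1 ≅ Z.

(K is a triangulation of the circle S^1.)

H_0 = Z,  H_1 = Z.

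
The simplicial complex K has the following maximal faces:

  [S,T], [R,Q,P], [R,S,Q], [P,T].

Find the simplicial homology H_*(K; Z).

H_0 ≅ Z,  H_1 ≅ Z,  H_2 = 0.

Take the total order P < Q < R < S < T on the vertex set. Then K (dimension 2) consists of the simplices:

  0-simplices (5): P, Q, R, S, T
  1-simplices (7): PQ, PR, PT, QR, QS, RS, ST
  2-simplices (2): PQR, QRS

Hence C_0 ≅ Z^5, C_1 ≅ Z^7, C_2 ≅ Z^2.

Boundary ∂_1: C_1 → C_0 sends each edge [p,q] (with p < q) to q − p. For instance
  ∂QR = R − Q.
The resulting 5×7 matrix has rank 4, and its Smith normal form has invariant factors (1,1,1,1).

The boundary map ∂_2: C_2 → C_1 maps a triangle to the signed sum of its edges. For instance
  ∂QRS = RS − QS + QR,
  ∂PQR = QR − PR + PQ.
As a 7×2 matrix over Z this has rank 2, with invariant factors (1,1).

Computing H_k = (kernel of ∂_k) / (image of ∂_{k+1}):

  H_0: rank C_0 − rank ∂_1 = 5 − 4 = 1, and the invariant factors of ∂_1 are all 1, so H_0 = Z.
  H_1: rank ker ∂_1 − rank ∂_2 = (7 − 4) − 2 = 1, and the invariant factors of ∂_2 are all 1, so H_1 = Z.
  H_2: rank ker ∂_2 − rank ∂_3 = (2 − 2) − 0 = 0, and there is no ∂_3, so H_2 = 0.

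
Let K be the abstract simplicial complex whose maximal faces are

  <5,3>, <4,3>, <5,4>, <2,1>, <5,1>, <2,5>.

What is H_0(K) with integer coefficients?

H_0 = Z.

Order the vertices as 1 < 2 < 3 < 4 < 5. Listing each simplex with vertices in this order, K has dimension 1 with simplices:

  0-simplices (5): [1], [2], [3], [4], [5]
  1-simplices (6): [1,2], [1,5], [2,5], [3,4], [3,5], [4,5]

giving chain groups C_0 ≅ Z^5, C_1 ≅ Z^6.

∂_1: C_1 → C_0 is given by ∂[p,q] = [q] − [p]. For instance
  ∂[3,5] = [5] − [3].
This gives a 5×6 integer matrix of rank 4; reducing to Smith normal form yields diagonal entries (1,1,1,1).

From H_k ≅ ker(∂_k) / im(∂_{k+1}) we obtain:

  H_0: rank C_0 − rank ∂_1 = 5 − 4 = 1, and the invariant factors of ∂_1 are all 1, so H_0 = Z.

(K is a triangulation of a wedge of 2 circles.)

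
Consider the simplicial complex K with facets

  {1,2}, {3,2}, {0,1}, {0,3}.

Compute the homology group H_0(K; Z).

K has 4 vertices, 4 edges.
rank ∂_0 = 0, rank ∂_1 = 3 ⇒ b_0 = 4 − 0 − 3 = 1; all invariant factors of ∂_1 are 1 so no torsion. So H_0 = Z.

H_0 ≅ Z.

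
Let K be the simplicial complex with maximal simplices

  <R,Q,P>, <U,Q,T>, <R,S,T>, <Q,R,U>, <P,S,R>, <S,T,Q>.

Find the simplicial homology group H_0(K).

H_0 ≅ Z.

Order the vertices as P < Q < R < S < T < U. Listing each simplex with vertices in this order, K has dimension 2 with simplices:

  0-simplices (6): P, Q, R, S, T, U
  1-simplices (12): PQ, PR, PS, QR, QS, QT, QU, RS, RT, RU, ST, TU
  2-simplices (6): PQR, PRS, QRU, QST, QTU, RST

so the chain groups are C_0 ≅ Z^6, C_1 ≅ Z^12, C_2 ≅ Z^6.

The boundary map ∂_1: C_1 → C_0 sends each edge [p,q] (with p < q) to q − p. For instance
  ∂PR = R − P.
The 6×12 boundary matrix has rank 5 and Smith normal form diag(1,1,1,1,1).

Boundary ∂_2: C_2 → C_1 acts by ∂[p,q,r] = [q,r] − [p,r] + [p,q]. For instance
  ∂QST = ST − QT + QS,
  ∂QRU = RU − QU + QR.
The resulting 12×6 matrix has rank 6, and its Smith normal form has invariant factors (1,1,1,1,1,1).

Reading off H_k = ker ∂_k / im ∂_{k+1}:

  H_0: rank C_0 − rank ∂_1 = 6 − 5 = 1, and the invariant factors of ∂_1 are all 1, so H_0 = Z.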